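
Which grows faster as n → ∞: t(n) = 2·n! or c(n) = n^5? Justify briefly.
Comparing growth rates:
Growth-rate hierarchy: log n ≺ any polynomial ≺ any exponential cⁿ (c>1) ≺ n! ≺ nⁿ.
factorial dominates polynomial degree 5 asymptotically.

t(n) grows faster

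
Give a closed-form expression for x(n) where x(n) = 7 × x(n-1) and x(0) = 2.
Recurrence: x(n) = 7 × x(n-1), initial: x(0) = 2.
Each term is 7 times the previous, so this is geometric with ratio 7. After n steps: x(n) = x(0)·7ⁿ = 2·7ⁿ.

x(n) = 2·7ⁿ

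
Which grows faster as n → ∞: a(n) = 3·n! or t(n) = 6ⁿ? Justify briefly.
Comparing growth rates:
Growth-rate hierarchy: log n ≺ any polynomial ≺ any exponential cⁿ (c>1) ≺ n! ≺ nⁿ.
factorial dominates exponential base 6 asymptotically.

a(n) grows faster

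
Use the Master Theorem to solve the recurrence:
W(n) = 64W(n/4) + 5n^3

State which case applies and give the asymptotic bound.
Master Theorem template: W(n) = a·W(n/b) + f(n).
Here: a=64, b=4, f(n)=5n^3
Compute log_b(a) = log_4(64) = 3.
f(n) = 5n^3 = Θ(n^3). Case 2: W(n) = Θ(n^3 log n).

Case 2: W(n) = Θ(n^3 log n)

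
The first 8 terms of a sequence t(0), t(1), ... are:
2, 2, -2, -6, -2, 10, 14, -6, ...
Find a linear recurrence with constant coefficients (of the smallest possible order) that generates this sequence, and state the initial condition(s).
Look for the lowest-order linear relation among consecutive terms.
Observation: t(n) - 1·t(n-1) - (-2)·t(n-2) = 0 holds for the shown terms, and no order-1 relation t(n) = α·t(n-1) + β fits.
Check at n=3: 1·-2 + (-2)·2 = -6. ✓

t(n) = t(n-1) - 2t(n-2), t(0) = 2, t(1) = 2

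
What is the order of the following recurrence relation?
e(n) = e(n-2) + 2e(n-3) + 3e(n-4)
The order is the largest lag k for which e(n-k) appears. Here the deepest term is e(n-4), so the order is 4.

Order 4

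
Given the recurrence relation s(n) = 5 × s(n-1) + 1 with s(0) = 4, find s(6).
Computing step by step:
s(0) = 4
s(1) = 5 × 4 + 1 = 21
s(2) = 5 × 21 + 1 = 106
s(3) = 5 × 106 + 1 = 531
s(4) = 5 × 531 + 1 = 2656
s(5) = 5 × 2656 + 1 = 13281
s(6) = 5 × 13281 + 1 = 66406

66406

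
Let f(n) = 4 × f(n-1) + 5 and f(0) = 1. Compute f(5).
Computing step by step:
f(0) = 1
f(1) = 4 × 1 + 5 = 9
f(2) = 4 × 9 + 5 = 41
f(3) = 4 × 41 + 5 = 169
f(4) = 4 × 169 + 5 = 681
f(5) = 4 × 681 + 5 = 2729

2729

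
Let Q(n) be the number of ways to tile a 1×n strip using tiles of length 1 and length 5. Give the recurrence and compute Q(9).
Condition on the last tile: it has length 1 (leaving a 1×(n-1) strip) or length 5 (leaving a 1×(n-5) strip), so Q(n) = Q(n-1) + Q(n-5) (order-5 linear recurrence).
For 0 ≤ i < 5 only unit tiles fit, so Q(i) = 1.
Iterating the recurrence: Q(5) = 2, Q(6) = 3, Q(7) = 4, Q(8) = 5, Q(9) = 6.

Q(n) = Q(n-1) + Q(n-5), with Q(i) = 1 for 0 ≤ i < 5; Q(9) = 6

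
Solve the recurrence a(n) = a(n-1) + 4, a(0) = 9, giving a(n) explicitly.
Recurrence: a(n) = a(n-1) + 4, initial: a(0) = 9.
Each step adds 4, so a(n) = a(0) + 4n = 4n + 9.

a(n) = 4n + 9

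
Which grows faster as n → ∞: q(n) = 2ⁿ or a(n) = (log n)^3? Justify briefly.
Comparing growth rates:
Growth-rate hierarchy: log n ≺ any polynomial ≺ any exponential cⁿ (c>1) ≺ n! ≺ nⁿ.
exponential base 2 dominates polylogarithmic (log n)^3 asymptotically.

q(n) grows faster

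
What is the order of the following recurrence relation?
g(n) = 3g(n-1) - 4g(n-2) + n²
The order is the largest lag k for which g(n-k) appears. Here the deepest term is g(n-2) (the n² term is non-homogeneous and does not affect the order), so the order is 2.

Order 2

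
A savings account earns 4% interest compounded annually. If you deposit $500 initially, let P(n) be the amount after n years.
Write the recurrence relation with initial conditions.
Each year the balance grows by 4%, i.e. is multiplied by 1 + 4/100 = 1.04, so P(n) = 1.04 × P(n-1). The initial deposit gives P(0) = 500.
Unrolling gives the closed form P(n) = 500 × (1.04)ⁿ.

P(n) = 1.04 × P(n-1), P(0) = 500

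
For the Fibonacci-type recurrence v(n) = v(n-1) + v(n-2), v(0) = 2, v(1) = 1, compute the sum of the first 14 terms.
Computing the sequence terms: 2, 1, 3, 4, 7, 11, 18, 29, 47, 76, 123, 199, 322, 521
Adding these values together:

1363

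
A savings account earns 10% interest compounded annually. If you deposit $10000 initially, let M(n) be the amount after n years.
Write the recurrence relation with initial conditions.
Each year the balance grows by 10%, i.e. is multiplied by 1 + 10/100 = 1.1, so M(n) = 1.1 × M(n-1). The initial deposit gives M(0) = 10000.
Unrolling gives the closed form M(n) = 10000 × (1.1)ⁿ.

M(n) = 1.1 × M(n-1), M(0) = 10000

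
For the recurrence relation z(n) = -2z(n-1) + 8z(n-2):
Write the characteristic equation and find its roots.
Substitute z(n) = rⁿ and divide through by rⁿ⁻²: r² + 2r - 8 = 0
Factor: (r + 4)(r - 2) = 0, so r = -4, 2.
General solution: z(n) = A·(-4)ⁿ + B·2ⁿ

Characteristic: r² + 2r - 8 = 0, Roots: r = -4, 2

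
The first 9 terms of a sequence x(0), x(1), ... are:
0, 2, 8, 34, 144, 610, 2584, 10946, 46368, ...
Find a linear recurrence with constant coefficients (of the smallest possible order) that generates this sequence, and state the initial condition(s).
Look for the lowest-order linear relation among consecutive terms.
Observation: x(n) - 4·x(n-1) - (1)·x(n-2) = 0 holds for the shown terms, and no order-1 relation x(n) = α·x(n-1) + β fits.
Check at n=3: 4·8 + (1)·2 = 34. ✓

x(n) = 4x(n-1) + x(n-2), x(0) = 0, x(1) = 2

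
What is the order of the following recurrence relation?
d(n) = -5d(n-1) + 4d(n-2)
The order is the largest lag k for which d(n-k) appears. Here the deepest term is d(n-2), so the order is 2.

Order 2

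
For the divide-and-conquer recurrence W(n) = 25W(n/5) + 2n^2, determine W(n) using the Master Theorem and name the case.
Master Theorem template: W(n) = a·W(n/b) + f(n).
Here: a=25, b=5, f(n)=2n^2
Compute log_b(a) = log_5(25) = 2.
f(n) = 2n^2 = Θ(n^2). Case 2: W(n) = Θ(n^2 log n).

Case 2: W(n) = Θ(n^2 log n)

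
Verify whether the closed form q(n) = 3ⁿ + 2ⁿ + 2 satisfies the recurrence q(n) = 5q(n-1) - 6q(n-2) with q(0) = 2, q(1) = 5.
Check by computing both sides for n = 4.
From the recurrence with q(0) = 2, q(1) = 5:
  q(0) = 2, q(1) = 5, q(2) = 13, q(3) = 35, q(4) = 97
  so the recurrence gives q(4) = 97.
From the proposed closed form q(n) = 3ⁿ + 2ⁿ + 2:
  q(4) = 99.
The recurrence gives 97 but the closed form gives 99, so the closed form does not satisfy the recurrence.

No, the closed form is incorrect.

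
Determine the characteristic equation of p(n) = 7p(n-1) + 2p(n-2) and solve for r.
Substitute p(n) = rⁿ and divide through by rⁿ⁻²: r² - 7r - 2 = 0
Discriminant: 7² + 4·2 = 57, not a perfect square, so by the quadratic formula r = (7 ± √57)/2.
General solution: p(n) = A·r₁ⁿ + B·r₂ⁿ where r₁,r₂ = (7 ± √57)/2

Characteristic: r² - 7r - 2 = 0, Roots: r = (7 ± √57)/2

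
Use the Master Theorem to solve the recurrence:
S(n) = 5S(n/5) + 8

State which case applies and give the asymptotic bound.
Master Theorem template: S(n) = a·S(n/b) + f(n).
Here: a=5, b=5, f(n)=8
Compute log_b(a) = log_5(5) = 1.
f(n) = 8 = O(n^(1-ε)) with ε = 1. Case 1: S(n) = Θ(n^log_b(a)) = Θ(n).

Case 1: S(n) = Θ(n)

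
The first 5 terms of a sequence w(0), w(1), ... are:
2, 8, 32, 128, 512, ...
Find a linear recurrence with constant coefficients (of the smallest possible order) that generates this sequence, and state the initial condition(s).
Look for the lowest-order linear relation among consecutive terms.
Observation: each term is 4× the previous.
Check at n=2: 4·8 = 32. ✓

w(n) = 4 × w(n-1), w(0) = 2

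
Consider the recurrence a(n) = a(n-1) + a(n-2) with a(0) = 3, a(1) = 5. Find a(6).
Computing the sequence terms:
3, 5, 8, 13, 21, 34, 55

55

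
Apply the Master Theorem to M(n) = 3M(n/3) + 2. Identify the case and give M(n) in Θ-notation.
Master Theorem template: M(n) = a·M(n/b) + f(n).
Here: a=3, b=3, f(n)=2
Compute log_b(a) = log_3(3) = 1.
f(n) = 2 = O(n^(1-ε)) with ε = 1. Case 1: M(n) = Θ(n^log_b(a)) = Θ(n).

Case 1: M(n) = Θ(n)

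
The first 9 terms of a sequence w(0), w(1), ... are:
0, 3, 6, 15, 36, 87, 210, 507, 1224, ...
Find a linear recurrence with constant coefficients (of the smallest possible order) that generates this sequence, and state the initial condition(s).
Look for the lowest-order linear relation among consecutive terms.
Observation: w(n) - 2·w(n-1) - (1)·w(n-2) = 0 holds for the shown terms, and no order-1 relation w(n) = α·w(n-1) + β fits.
Check at n=3: 2·6 + (1)·3 = 15. ✓

w(n) = 2w(n-1) + w(n-2), w(0) = 0, w(1) = 3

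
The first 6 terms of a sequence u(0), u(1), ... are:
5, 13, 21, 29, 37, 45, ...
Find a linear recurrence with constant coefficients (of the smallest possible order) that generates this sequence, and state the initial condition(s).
Look for the lowest-order linear relation among consecutive terms.
Observation: consecutive differences are constant (= 8).
Check at n=2: 1·13 + 8 = 21. ✓

u(n) = u(n-1) + 8, u(0) = 5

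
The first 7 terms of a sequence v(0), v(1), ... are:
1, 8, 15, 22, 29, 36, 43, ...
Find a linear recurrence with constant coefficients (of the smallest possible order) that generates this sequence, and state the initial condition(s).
Look for the lowest-order linear relation among consecutive terms.
Observation: consecutive differences are constant (= 7).
Check at n=2: 1·8 + 7 = 15. ✓

v(n) = v(n-1) + 7, v(0) = 1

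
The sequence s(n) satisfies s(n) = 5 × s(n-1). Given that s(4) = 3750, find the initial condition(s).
In general s(n) = 5ⁿ · s(0). At n = 4: s(0) = s(4) / 5^4 = 3750 / 625 = 6.

s(0) = 6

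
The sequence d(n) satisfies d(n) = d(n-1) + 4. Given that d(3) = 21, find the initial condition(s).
d(3) = d(0) + 3·4, so d(0) = 21 - 12 = 9.

d(0) = 9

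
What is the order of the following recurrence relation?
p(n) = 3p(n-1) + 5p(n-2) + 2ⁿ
The order is the largest lag k for which p(n-k) appears. Here the deepest term is p(n-2) (the 2ⁿ term is non-homogeneous and does not affect the order), so the order is 2.

Order 2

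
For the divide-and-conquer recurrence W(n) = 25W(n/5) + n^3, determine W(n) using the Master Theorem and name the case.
Master Theorem template: W(n) = a·W(n/b) + f(n).
Here: a=25, b=5, f(n)=n^3
Compute log_b(a) = log_5(25) = 2.
f(n) = n^3 = Ω(n^(2+ε)) with ε = 1, and the regularity condition holds (a·f(n/b) = (a/b^3)·f(n) with a/b^3 = 5^-1 < 1). Case 3: W(n) = Θ(f(n)) = Θ(n^3).

Case 3: W(n) = Θ(n^3)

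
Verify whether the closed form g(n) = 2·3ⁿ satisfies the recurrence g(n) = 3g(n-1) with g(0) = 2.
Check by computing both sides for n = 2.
From the recurrence with g(0) = 2:
  g(0) = 2, g(1) = 6, g(2) = 18
  so the recurrence gives g(2) = 18.
From the proposed closed form g(n) = 2·3ⁿ:
  g(2) = 18.
Both sides give 18 at n = 2, and the initial condition(s) match, so the closed form is consistent.

Yes, the closed form is correct.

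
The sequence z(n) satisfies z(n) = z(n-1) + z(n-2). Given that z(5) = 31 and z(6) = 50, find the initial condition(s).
Work backwards using z(k) = z(k+2) - z(k+1):
z(4) = z(6) - z(5) = 50 - 31 = 19
z(3) = z(5) - z(4) = 31 - 19 = 12
z(2) = z(4) - z(3) = 19 - 12 = 7
z(1) = z(3) - z(2) = 12 - 7 = 5
z(0) = z(2) - z(1) = 7 - 5 = 2

z(0) = 2, z(1) = 5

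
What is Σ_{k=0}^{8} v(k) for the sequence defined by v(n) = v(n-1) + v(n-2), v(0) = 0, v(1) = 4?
Computing the sequence terms: 0, 4, 4, 8, 12, 20, 32, 52, 84
Adding these values together:

216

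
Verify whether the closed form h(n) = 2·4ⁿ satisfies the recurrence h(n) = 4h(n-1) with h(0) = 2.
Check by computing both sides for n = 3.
From the recurrence with h(0) = 2:
  h(0) = 2, h(1) = 8, h(2) = 32, h(3) = 128
  so the recurrence gives h(3) = 128.
From the proposed closed form h(n) = 2·4ⁿ:
  h(3) = 128.
Both sides give 128 at n = 3, and the initial condition(s) match, so the closed form is consistent.

Yes, the closed form is correct.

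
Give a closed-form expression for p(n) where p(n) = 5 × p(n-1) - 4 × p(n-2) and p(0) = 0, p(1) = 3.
Recurrence: p(n) = 5 × p(n-1) - 4 × p(n-2), initial: p(0) = 0, p(1) = 3.
Characteristic equation: r² - 5r + 4 = 0, which factors as (r - 4)(r - 1) = 0, so r = 4, 1. General solution p(n) = A·4ⁿ + B·1ⁿ. From p(0) = 0: A + B = 0. From p(1) = 3: 4A + 1B = 3. Solving gives A = 1, B = -1.

p(n) = 4ⁿ - 1ⁿ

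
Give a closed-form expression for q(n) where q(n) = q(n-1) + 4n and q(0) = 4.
Recurrence: q(n) = q(n-1) + 4n, initial: q(0) = 4.
Telescoping: q(n) = q(0) + 4·Σᵢ₌₁ⁿ i = 4 + 4·n(n+1)/2.

q(n) = 4·n(n+1)/2 + 4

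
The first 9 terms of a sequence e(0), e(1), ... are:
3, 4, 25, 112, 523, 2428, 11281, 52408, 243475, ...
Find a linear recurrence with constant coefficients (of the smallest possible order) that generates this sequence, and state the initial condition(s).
Look for the lowest-order linear relation among consecutive terms.
Observation: e(n) - 4·e(n-1) - (3)·e(n-2) = 0 holds for the shown terms, and no order-1 relation e(n) = α·e(n-1) + β fits.
Check at n=3: 4·25 + (3)·4 = 112. ✓

e(n) = 4e(n-1) + 3e(n-2), e(0) = 3, e(1) = 4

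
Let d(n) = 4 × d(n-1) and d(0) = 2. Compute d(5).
Computing step by step:
d(0) = 2
d(1) = 4 × 2 = 8
d(2) = 4 × 8 = 32
d(3) = 4 × 32 = 128
d(4) = 4 × 128 = 512
d(5) = 4 × 512 = 2048

2048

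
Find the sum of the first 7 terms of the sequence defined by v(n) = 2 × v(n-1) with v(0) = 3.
Computing the sequence terms: 3, 6, 12, 24, 48, 96, 192
Adding these values together:

381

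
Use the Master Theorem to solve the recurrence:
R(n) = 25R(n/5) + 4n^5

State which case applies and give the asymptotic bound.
Master Theorem template: R(n) = a·R(n/b) + f(n).
Here: a=25, b=5, f(n)=4n^5
Compute log_b(a) = log_5(25) = 2.
f(n) = 4n^5 = Ω(n^(2+ε)) with ε = 3, and the regularity condition holds (a·f(n/b) = (a/b^5)·f(n) with a/b^5 = 5^-3 < 1). Case 3: R(n) = Θ(f(n)) = Θ(n^5).

Case 3: R(n) = Θ(n^5)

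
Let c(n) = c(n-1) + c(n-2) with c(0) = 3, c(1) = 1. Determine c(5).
Computing the sequence terms:
3, 1, 4, 5, 9, 14

14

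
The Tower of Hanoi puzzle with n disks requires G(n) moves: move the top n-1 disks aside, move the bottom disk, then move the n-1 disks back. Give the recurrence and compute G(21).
Moving n disks = move the top n-1 disks aside (G(n-1) moves) + move the largest disk (1 move) + move the n-1 disks back on top (G(n-1) moves), so G(n) = 2G(n-1) + 1, with G(1) = 1 (a single disk takes one move).
First terms: 1, 3, 7, 15, 31, 63, … — each is one less than a power of 2. Indeed G(n) + 1 = 2(G(n-1) + 1) with G(1) + 1 = 2, so G(n) + 1 = 2ⁿ and G(n) = 2ⁿ - 1.
Hence G(21) = 2^21 - 1 = 2097152 - 1 = 2097151.

G(n) = 2G(n-1) + 1, G(1) = 1; G(21) = 2097151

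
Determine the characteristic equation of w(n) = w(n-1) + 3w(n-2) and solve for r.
Substitute w(n) = rⁿ and divide through by rⁿ⁻²: r² - r - 3 = 0
Discriminant: 1² + 4·3 = 13, not a perfect square, so by the quadratic formula r = (1 ± √13)/2.
General solution: w(n) = A·r₁ⁿ + B·r₂ⁿ where r₁,r₂ = (1 ± √13)/2

Characteristic: r² - r - 3 = 0, Roots: r = (1 ± √13)/2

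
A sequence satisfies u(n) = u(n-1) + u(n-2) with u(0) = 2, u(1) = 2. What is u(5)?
Computing the sequence terms:
2, 2, 4, 6, 10, 16

16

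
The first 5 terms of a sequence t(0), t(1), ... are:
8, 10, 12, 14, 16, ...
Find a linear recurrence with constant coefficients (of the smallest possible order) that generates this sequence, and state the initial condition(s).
Look for the lowest-order linear relation among consecutive terms.
Observation: consecutive differences are constant (= 2).
Check at n=2: 1·10 + 2 = 12. ✓

t(n) = t(n-1) + 2, t(0) = 8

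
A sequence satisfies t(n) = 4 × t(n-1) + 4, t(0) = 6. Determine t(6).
Computing step by step:
t(0) = 6
t(1) = 4 × 6 + 4 = 28
t(2) = 4 × 28 + 4 = 116
t(3) = 4 × 116 + 4 = 468
t(4) = 4 × 468 + 4 = 1876
t(5) = 4 × 1876 + 4 = 7508
t(6) = 4 × 7508 + 4 = 30036

30036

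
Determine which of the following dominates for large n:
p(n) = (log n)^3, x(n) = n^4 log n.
Comparing growth rates:
Growth-rate hierarchy: log n ≺ any polynomial ≺ any exponential cⁿ (c>1) ≺ n! ≺ nⁿ.
polynomial degree 4 (with log factor) dominates polylogarithmic (log n)^3 asymptotically.

x(n) grows faster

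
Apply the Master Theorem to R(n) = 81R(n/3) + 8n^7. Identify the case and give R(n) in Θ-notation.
Master Theorem template: R(n) = a·R(n/b) + f(n).
Here: a=81, b=3, f(n)=8n^7
Compute log_b(a) = log_3(81) = 4.
f(n) = 8n^7 = Ω(n^(4+ε)) with ε = 3, and the regularity condition holds (a·f(n/b) = (a/b^7)·f(n) with a/b^7 = 3^-3 < 1). Case 3: R(n) = Θ(f(n)) = Θ(n^7).

Case 3: R(n) = Θ(n^7)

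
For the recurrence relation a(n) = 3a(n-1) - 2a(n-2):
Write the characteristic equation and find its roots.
Substitute a(n) = rⁿ and divide through by rⁿ⁻²: r² - 3r + 2 = 0
Factor: (r - 1)(r - 2) = 0, so r = 1, 2.
General solution: a(n) = A·1ⁿ + B·2ⁿ

Characteristic: r² - 3r + 2 = 0, Roots: r = 1, 2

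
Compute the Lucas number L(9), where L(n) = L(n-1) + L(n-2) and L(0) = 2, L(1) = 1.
Computing the sequence terms:
2, 1, 3, 4, 7, 11, 18, 29, 47, 76

76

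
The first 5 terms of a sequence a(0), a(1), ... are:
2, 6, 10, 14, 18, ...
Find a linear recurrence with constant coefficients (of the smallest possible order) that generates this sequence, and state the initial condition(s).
Look for the lowest-order linear relation among consecutive terms.
Observation: consecutive differences are constant (= 4).
Check at n=2: 1·6 + 4 = 10. ✓

a(n) = a(n-1) + 4, a(0) = 2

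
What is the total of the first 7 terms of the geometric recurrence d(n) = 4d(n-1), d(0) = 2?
Computing the sequence terms: 2, 8, 32, 128, 512, 2048, 8192
Adding these values together:

10922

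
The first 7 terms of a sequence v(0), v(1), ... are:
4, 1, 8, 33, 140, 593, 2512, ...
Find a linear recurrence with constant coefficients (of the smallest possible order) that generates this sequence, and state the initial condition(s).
Look for the lowest-order linear relation among consecutive terms.
Observation: v(n) - 4·v(n-1) - (1)·v(n-2) = 0 holds for the shown terms, and no order-1 relation v(n) = α·v(n-1) + β fits.
Check at n=3: 4·8 + (1)·1 = 33. ✓

v(n) = 4v(n-1) + v(n-2), v(0) = 4, v(1) = 1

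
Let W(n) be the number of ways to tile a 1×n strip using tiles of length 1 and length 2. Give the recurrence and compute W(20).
Condition on the last tile: it has length 1 (leaving a 1×(n-1) strip) or length 2 (leaving a 1×(n-2) strip), so W(n) = W(n-1) + W(n-2) (order-2 linear recurrence).
For 0 ≤ i < 2 only unit tiles fit, so W(i) = 1.
Iterating the recurrence: W(2) = 2, W(3) = 3, W(4) = 5, W(5) = 8, W(6) = 13, W(7) = 21, W(8) = 34, W(9) = 55, W(10) = 89, W(11) = 144, W(12) = 233, W(13) = 377, W(14) = 610, W(15) = 987, W(16) = 1597, W(17) = 2584, W(18) = 4181, W(19) = 6765, W(20) = 10946.

W(n) = W(n-1) + W(n-2), with W(i) = 1 for 0 ≤ i < 2; W(20) = 10946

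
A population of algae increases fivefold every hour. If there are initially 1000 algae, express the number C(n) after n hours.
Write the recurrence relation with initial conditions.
Each hour multiplies the count by 5, so the count after n hours depends only on the count after n-1 hours: C(n) = 5 × C(n-1). The starting count gives C(0) = 1000.
Unrolling n times gives the closed form C(n) = 1000 × 5ⁿ.

C(n) = 5 × C(n-1), C(0) = 1000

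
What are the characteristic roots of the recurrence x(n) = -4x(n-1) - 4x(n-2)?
Substitute x(n) = rⁿ and divide through by rⁿ⁻²: r² + 4r + 4 = 0
Factor: (r + 2)² = 0, so r = -2 (double root).
General solution: x(n) = (A + Bn)·(-2)ⁿ

Characteristic: r² + 4r + 4 = 0, Roots: r = -2 (double root)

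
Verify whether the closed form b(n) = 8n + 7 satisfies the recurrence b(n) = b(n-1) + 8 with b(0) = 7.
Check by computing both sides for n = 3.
From the recurrence with b(0) = 7:
  b(0) = 7, b(1) = 15, b(2) = 23, b(3) = 31
  so the recurrence gives b(3) = 31.
From the proposed closed form b(n) = 8n + 7:
  b(3) = 31.
Both sides give 31 at n = 3, and the initial condition(s) match, so the closed form is consistent.

Yes, the closed form is correct.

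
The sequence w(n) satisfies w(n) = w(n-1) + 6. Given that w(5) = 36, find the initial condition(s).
w(5) = w(0) + 5·6, so w(0) = 36 - 30 = 6.

w(0) = 6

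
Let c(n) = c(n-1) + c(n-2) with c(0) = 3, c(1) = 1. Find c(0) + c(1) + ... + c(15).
Computing the sequence terms: 3, 1, 4, 5, 9, 14, 23, 37, 60, 97, 157, 254, 411, 665, 1076, 1741
Adding these values together:

4557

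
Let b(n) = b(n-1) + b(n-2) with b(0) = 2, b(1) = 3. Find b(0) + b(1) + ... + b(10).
Computing the sequence terms: 2, 3, 5, 8, 13, 21, 34, 55, 89, 144, 233
Adding these values together:

607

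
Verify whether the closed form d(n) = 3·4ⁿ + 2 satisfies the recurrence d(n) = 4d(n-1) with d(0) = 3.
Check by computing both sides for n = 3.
From the recurrence with d(0) = 3:
  d(0) = 3, d(1) = 12, d(2) = 48, d(3) = 192
  so the recurrence gives d(3) = 192.
From the proposed closed form d(n) = 3·4ⁿ + 2:
  d(3) = 194.
The recurrence gives 192 but the closed form gives 194, so the closed form does not satisfy the recurrence.

No, the closed form is incorrect.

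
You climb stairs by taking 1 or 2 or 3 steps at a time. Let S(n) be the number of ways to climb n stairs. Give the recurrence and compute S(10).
Condition on the size of the last step (1 to 3): before it there were n-1, …, n-3 stairs climbed, and these cases are disjoint, so S(n) = S(n-1) + S(n-2) + S(n-3) (order-3 linear recurrence).
Initial conditions by direct count (compositions of i into parts ≤ 3): S(1) = 1; S(2) = 2; S(3) = 4.
Iterating the recurrence: S(4) = 7, S(5) = 13, S(6) = 24, S(7) = 44, S(8) = 81, S(9) = 149, S(10) = 274.

S(n) = S(n-1) + S(n-2) + S(n-3), S(1) = 1, S(2) = 2, S(3) = 4; S(10) = 274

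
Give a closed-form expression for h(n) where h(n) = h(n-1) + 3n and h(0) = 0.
Recurrence: h(n) = h(n-1) + 3n, initial: h(0) = 0.
Telescoping: h(n) = h(0) + 3·Σᵢ₌₁ⁿ i = 0 + 3·n(n+1)/2.

h(n) = 3·n(n+1)/2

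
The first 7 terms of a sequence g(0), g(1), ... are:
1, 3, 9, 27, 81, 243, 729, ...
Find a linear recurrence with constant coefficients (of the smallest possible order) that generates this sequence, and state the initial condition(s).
Look for the lowest-order linear relation among consecutive terms.
Observation: each term is 3× the previous.
Check at n=2: 3·3 = 9. ✓

g(n) = 3 × g(n-1), g(0) = 1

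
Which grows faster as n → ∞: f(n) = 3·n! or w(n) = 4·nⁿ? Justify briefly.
Comparing growth rates:
Growth-rate hierarchy: log n ≺ any polynomial ≺ any exponential cⁿ (c>1) ≺ n! ≺ nⁿ.
super-exponential nⁿ dominates factorial asymptotically.

w(n) grows faster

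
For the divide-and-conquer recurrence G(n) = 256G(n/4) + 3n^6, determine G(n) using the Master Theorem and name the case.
Master Theorem template: G(n) = a·G(n/b) + f(n).
Here: a=256, b=4, f(n)=3n^6
Compute log_b(a) = log_4(256) = 4.
f(n) = 3n^6 = Ω(n^(4+ε)) with ε = 2, and the regularity condition holds (a·f(n/b) = (a/b^6)·f(n) with a/b^6 = 4^-2 < 1). Case 3: G(n) = Θ(f(n)) = Θ(n^6).

Case 3: G(n) = Θ(n^6)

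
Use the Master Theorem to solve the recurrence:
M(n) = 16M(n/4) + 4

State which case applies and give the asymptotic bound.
Master Theorem template: M(n) = a·M(n/b) + f(n).
Here: a=16, b=4, f(n)=4
Compute log_b(a) = log_4(16) = 2.
f(n) = 4 = O(n^(2-ε)) with ε = 2. Case 1: M(n) = Θ(n^log_b(a)) = Θ(n^2).

Case 1: M(n) = Θ(n^2)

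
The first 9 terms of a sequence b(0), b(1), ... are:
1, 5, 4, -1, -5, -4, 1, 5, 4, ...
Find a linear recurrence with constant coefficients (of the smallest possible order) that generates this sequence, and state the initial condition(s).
Look for the lowest-order linear relation among consecutive terms.
Observation: b(n) - 1·b(n-1) - (-1)·b(n-2) = 0 holds for the shown terms, and no order-1 relation b(n) = α·b(n-1) + β fits.
Check at n=3: 1·4 + (-1)·5 = -1. ✓

b(n) = b(n-1) - b(n-2), b(0) = 1, b(1) = 5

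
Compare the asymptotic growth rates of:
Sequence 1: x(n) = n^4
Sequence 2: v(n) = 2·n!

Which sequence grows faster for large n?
Comparing growth rates:
Growth-rate hierarchy: log n ≺ any polynomial ≺ any exponential cⁿ (c>1) ≺ n! ≺ nⁿ.
factorial dominates polynomial degree 4 asymptotically.

v(n) grows faster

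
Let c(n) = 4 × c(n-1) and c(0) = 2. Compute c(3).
Computing step by step:
c(0) = 2
c(1) = 4 × 2 = 8
c(2) = 4 × 8 = 32
c(3) = 4 × 32 = 128

128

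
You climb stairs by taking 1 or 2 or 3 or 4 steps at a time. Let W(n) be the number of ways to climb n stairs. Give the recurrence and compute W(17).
Condition on the size of the last step (1 to 4): before it there were n-1, …, n-4 stairs climbed, and these cases are disjoint, so W(n) = W(n-1) + W(n-2) + W(n-3) + W(n-4) (order-4 linear recurrence).
Initial conditions by direct count (compositions of i into parts ≤ 4): W(1) = 1; W(2) = 2; W(3) = 4; W(4) = 8.
Iterating the recurrence: W(5) = 15, W(6) = 29, W(7) = 56, W(8) = 108, W(9) = 208, W(10) = 401, W(11) = 773, W(12) = 1490, W(13) = 2872, W(14) = 5536, W(15) = 10671, W(16) = 20569, W(17) = 39648.

W(n) = W(n-1) + W(n-2) + W(n-3) + W(n-4), W(1) = 1, W(2) = 2, W(3) = 4, W(4) = 8; W(17) = 39648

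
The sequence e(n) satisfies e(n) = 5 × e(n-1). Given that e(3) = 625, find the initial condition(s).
In general e(n) = 5ⁿ · e(0). At n = 3: e(0) = e(3) / 5^3 = 625 / 125 = 5.

e(0) = 5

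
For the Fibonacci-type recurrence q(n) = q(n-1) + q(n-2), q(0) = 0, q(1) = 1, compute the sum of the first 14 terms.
Computing the sequence terms: 0, 1, 1, 2, 3, 5, 8, 13, 21, 34, 55, 89, 144, 233
Adding these values together:

609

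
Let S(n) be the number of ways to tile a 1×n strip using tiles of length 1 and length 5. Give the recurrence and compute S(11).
Condition on the last tile: it has length 1 (leaving a 1×(n-1) strip) or length 5 (leaving a 1×(n-5) strip), so S(n) = S(n-1) + S(n-5) (order-5 linear recurrence).
For 0 ≤ i < 5 only unit tiles fit, so S(i) = 1.
Iterating the recurrence: S(5) = 2, S(6) = 3, S(7) = 4, S(8) = 5, S(9) = 6, S(10) = 8, S(11) = 11.

S(n) = S(n-1) + S(n-5), with S(i) = 1 for 0 ≤ i < 5; S(11) = 11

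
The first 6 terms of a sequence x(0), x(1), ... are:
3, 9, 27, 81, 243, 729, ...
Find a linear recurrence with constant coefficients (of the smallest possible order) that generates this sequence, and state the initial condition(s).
Look for the lowest-order linear relation among consecutive terms.
Observation: each term is 3× the previous.
Check at n=2: 3·9 = 27. ✓

x(n) = 3 × x(n-1), x(0) = 3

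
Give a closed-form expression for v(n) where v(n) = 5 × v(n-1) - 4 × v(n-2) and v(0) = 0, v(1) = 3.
Recurrence: v(n) = 5 × v(n-1) - 4 × v(n-2), initial: v(0) = 0, v(1) = 3.
Characteristic equation: r² - 5r + 4 = 0, which factors as (r - 4)(r - 1) = 0, so r = 4, 1. General solution v(n) = A·4ⁿ + B·1ⁿ. From v(0) = 0: A + B = 0. From v(1) = 3: 4A + 1B = 3. Solving gives A = 1, B = -1.

v(n) = 4ⁿ - 1ⁿ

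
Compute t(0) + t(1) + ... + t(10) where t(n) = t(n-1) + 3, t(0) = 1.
Computing the sequence terms: 1, 4, 7, 10, 13, 16, 19, 22, 25, 28, 31
Adding these values together:

176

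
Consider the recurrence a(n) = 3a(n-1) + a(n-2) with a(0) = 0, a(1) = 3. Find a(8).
Computing the sequence terms:
0, 3, 9, 30, 99, 327, 1080, 3567, 11781

11781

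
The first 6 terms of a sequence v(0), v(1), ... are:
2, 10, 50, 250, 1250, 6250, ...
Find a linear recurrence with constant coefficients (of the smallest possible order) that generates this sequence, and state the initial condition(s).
Look for the lowest-order linear relation among consecutive terms.
Observation: each term is 5× the previous.
Check at n=2: 5·10 = 50. ✓

v(n) = 5 × v(n-1), v(0) = 2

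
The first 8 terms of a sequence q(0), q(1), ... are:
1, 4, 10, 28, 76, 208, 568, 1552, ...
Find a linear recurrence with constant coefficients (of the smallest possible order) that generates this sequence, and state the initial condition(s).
Look for the lowest-order linear relation among consecutive terms.
Observation: q(n) - 2·q(n-1) - (2)·q(n-2) = 0 holds for the shown terms, and no order-1 relation q(n) = α·q(n-1) + β fits.
Check at n=3: 2·10 + (2)·4 = 28. ✓

q(n) = 2q(n-1) + 2q(n-2), q(0) = 1, q(1) = 4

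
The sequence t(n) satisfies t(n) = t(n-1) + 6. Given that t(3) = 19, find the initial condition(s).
t(3) = t(0) + 3·6, so t(0) = 19 - 18 = 1.

t(0) = 1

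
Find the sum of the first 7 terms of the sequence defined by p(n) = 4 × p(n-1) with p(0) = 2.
Computing the sequence terms: 2, 8, 32, 128, 512, 2048, 8192
Adding these values together:

10922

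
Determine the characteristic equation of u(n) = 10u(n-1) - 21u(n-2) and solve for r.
Substitute u(n) = rⁿ and divide through by rⁿ⁻²: r² - 10r + 21 = 0
Factor: (r - 7)(r - 3) = 0, so r = 7, 3.
General solution: u(n) = A·7ⁿ + B·3ⁿ

Characteristic: r² - 10r + 21 = 0, Roots: r = 7, 3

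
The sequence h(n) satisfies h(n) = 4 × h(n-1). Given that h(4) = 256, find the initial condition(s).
In general h(n) = 4ⁿ · h(0). At n = 4: h(0) = h(4) / 4^4 = 256 / 256 = 1.

h(0) = 1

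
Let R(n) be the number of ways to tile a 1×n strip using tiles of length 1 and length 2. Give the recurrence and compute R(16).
Condition on the last tile: it has length 1 (leaving a 1×(n-1) strip) or length 2 (leaving a 1×(n-2) strip), so R(n) = R(n-1) + R(n-2) (order-2 linear recurrence).
For 0 ≤ i < 2 only unit tiles fit, so R(i) = 1.
Iterating the recurrence: R(2) = 2, R(3) = 3, R(4) = 5, R(5) = 8, R(6) = 13, R(7) = 21, R(8) = 34, R(9) = 55, R(10) = 89, R(11) = 144, R(12) = 233, R(13) = 377, R(14) = 610, R(15) = 987, R(16) = 1597.

R(n) = R(n-1) + R(n-2), with R(i) = 1 for 0 ≤ i < 2; R(16) = 1597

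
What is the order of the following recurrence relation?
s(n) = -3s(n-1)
The order is the largest lag k for which s(n-k) appears. Here the deepest term is s(n-1), so the order is 1.

Order 1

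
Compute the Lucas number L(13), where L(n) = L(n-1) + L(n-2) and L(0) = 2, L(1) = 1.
Computing the sequence terms:
2, 1, 3, 4, 7, 11, 18, 29, 47, 76, 123, 199, 322, 521

521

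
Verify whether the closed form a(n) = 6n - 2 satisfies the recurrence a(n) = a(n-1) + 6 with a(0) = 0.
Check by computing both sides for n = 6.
From the recurrence with a(0) = 0:
  a(0) = 0, a(1) = 6, a(2) = 12, a(3) = 18, a(4) = 24, a(5) = 30, a(6) = 36
  so the recurrence gives a(6) = 36.
From the proposed closed form a(n) = 6n - 2:
  a(6) = 34.
The recurrence gives 36 but the closed form gives 34, so the closed form does not satisfy the recurrence.

No, the closed form is incorrect.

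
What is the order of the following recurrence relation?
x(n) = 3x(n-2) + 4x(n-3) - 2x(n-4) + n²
The order is the largest lag k for which x(n-k) appears. Here the deepest term is x(n-4) (the n² term is non-homogeneous and does not affect the order), so the order is 4.

Order 4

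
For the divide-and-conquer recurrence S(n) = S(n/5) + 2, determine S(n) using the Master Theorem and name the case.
Master Theorem template: S(n) = a·S(n/b) + f(n).
Here: a=1, b=5, f(n)=2
Compute log_b(a) = log_5(1) = 0.
f(n) = 2 = Θ(1). Case 2: S(n) = Θ(log n).

Case 2: S(n) = Θ(log n)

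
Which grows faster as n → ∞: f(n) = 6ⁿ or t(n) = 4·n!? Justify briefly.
Comparing growth rates:
Growth-rate hierarchy: log n ≺ any polynomial ≺ any exponential cⁿ (c>1) ≺ n! ≺ nⁿ.
factorial dominates exponential base 6 asymptotically.

t(n) grows faster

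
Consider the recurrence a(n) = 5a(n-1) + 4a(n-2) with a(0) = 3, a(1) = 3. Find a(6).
Computing the sequence terms:
3, 3, 27, 147, 843, 4803, 27387

27387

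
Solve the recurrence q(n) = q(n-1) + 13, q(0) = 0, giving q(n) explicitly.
Recurrence: q(n) = q(n-1) + 13, initial: q(0) = 0.
Each step adds 13, so q(n) = q(0) + 13n = 13n.

q(n) = 13n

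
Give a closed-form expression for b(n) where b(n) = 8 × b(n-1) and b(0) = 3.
Recurrence: b(n) = 8 × b(n-1), initial: b(0) = 3.
Each term is 8 times the previous, so this is geometric with ratio 8. After n steps: b(n) = b(0)·8ⁿ = 3·8ⁿ.

b(n) = 3·8ⁿ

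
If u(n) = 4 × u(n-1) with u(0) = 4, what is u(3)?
Computing step by step:
u(0) = 4
u(1) = 4 × 4 = 16
u(2) = 4 × 16 = 64
u(3) = 4 × 64 = 256

256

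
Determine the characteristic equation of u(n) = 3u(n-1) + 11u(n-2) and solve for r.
Substitute u(n) = rⁿ and divide through by rⁿ⁻²: r² - 3r - 11 = 0
Discriminant: 3² + 4·11 = 53, not a perfect square, so by the quadratic formula r = (3 ± √53)/2.
General solution: u(n) = A·r₁ⁿ + B·r₂ⁿ where r₁,r₂ = (3 ± √53)/2

Characteristic: r² - 3r - 11 = 0, Roots: r = (3 ± √53)/2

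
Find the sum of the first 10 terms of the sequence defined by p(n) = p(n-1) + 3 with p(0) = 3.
Computing the sequence terms: 3, 6, 9, 12, 15, 18, 21, 24, 27, 30
Adding these values together:

165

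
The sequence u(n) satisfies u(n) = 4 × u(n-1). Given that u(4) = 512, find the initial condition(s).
In general u(n) = 4ⁿ · u(0). At n = 4: u(0) = u(4) / 4^4 = 512 / 256 = 2.

u(0) = 2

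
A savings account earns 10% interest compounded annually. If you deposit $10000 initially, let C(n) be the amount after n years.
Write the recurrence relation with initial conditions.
Each year the balance grows by 10%, i.e. is multiplied by 1 + 10/100 = 1.1, so C(n) = 1.1 × C(n-1). The initial deposit gives C(0) = 10000.
Unrolling gives the closed form C(n) = 10000 × (1.1)ⁿ.

C(n) = 1.1 × C(n-1), C(0) = 10000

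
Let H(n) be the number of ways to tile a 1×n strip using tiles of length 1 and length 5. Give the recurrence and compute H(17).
Condition on the last tile: it has length 1 (leaving a 1×(n-1) strip) or length 5 (leaving a 1×(n-5) strip), so H(n) = H(n-1) + H(n-5) (order-5 linear recurrence).
For 0 ≤ i < 5 only unit tiles fit, so H(i) = 1.
Iterating the recurrence: H(5) = 2, H(6) = 3, H(7) = 4, H(8) = 5, H(9) = 6, H(10) = 8, H(11) = 11, H(12) = 15, H(13) = 20, H(14) = 26, H(15) = 34, H(16) = 45, H(17) = 60.

H(n) = H(n-1) + H(n-5), with H(i) = 1 for 0 ≤ i < 5; H(17) = 60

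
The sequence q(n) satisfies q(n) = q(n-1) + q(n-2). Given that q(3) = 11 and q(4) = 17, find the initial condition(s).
Work backwards using q(k) = q(k+2) - q(k+1):
q(2) = q(4) - q(3) = 17 - 11 = 6
q(1) = q(3) - q(2) = 11 - 6 = 5
q(0) = q(2) - q(1) = 6 - 5 = 1

q(0) = 1, q(1) = 5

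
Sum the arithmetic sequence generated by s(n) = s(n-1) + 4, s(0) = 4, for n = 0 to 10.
Computing the sequence terms: 4, 8, 12, 16, 20, 24, 28, 32, 36, 40, 44
Adding these values together:

264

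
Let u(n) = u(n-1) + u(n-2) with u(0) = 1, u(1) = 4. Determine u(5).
Computing the sequence terms:
1, 4, 5, 9, 14, 23

23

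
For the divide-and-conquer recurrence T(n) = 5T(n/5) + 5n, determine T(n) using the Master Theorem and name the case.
Master Theorem template: T(n) = a·T(n/b) + f(n).
Here: a=5, b=5, f(n)=5n
Compute log_b(a) = log_5(5) = 1.
f(n) = 5n = Θ(n). Case 2: T(n) = Θ(n log n).

Case 2: T(n) = Θ(n log n)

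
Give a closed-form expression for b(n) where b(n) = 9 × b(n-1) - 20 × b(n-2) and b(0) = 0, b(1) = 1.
Recurrence: b(n) = 9 × b(n-1) - 20 × b(n-2), initial: b(0) = 0, b(1) = 1.
Characteristic equation: r² - 9r + 20 = 0, which factors as (r - 5)(r - 4) = 0, so r = 5, 4. General solution b(n) = A·5ⁿ + B·4ⁿ. From b(0) = 0: A + B = 0. From b(1) = 1: 5A + 4B = 1. Solving gives A = 1, B = -1.

b(n) = 5ⁿ - 4ⁿ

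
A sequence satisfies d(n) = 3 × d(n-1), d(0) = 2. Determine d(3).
Computing step by step:
d(0) = 2
d(1) = 3 × 2 = 6
d(2) = 3 × 6 = 18
d(3) = 3 × 18 = 54

54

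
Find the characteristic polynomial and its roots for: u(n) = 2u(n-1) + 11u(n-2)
Substitute u(n) = rⁿ and divide through by rⁿ⁻²: r² - 2r - 11 = 0
Discriminant: 2² + 4·11 = 48, not a perfect square, so by the quadratic formula r = (2 ± √48)/2.
General solution: u(n) = A·r₁ⁿ + B·r₂ⁿ where r₁,r₂ = (2 ± √48)/2

Characteristic: r² - 2r - 11 = 0, Roots: r = (2 ± √48)/2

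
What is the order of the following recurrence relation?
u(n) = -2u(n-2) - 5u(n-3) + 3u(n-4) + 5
The order is the largest lag k for which u(n-k) appears. Here the deepest term is u(n-4) (the 5 term is non-homogeneous and does not affect the order), so the order is 4.

Order 4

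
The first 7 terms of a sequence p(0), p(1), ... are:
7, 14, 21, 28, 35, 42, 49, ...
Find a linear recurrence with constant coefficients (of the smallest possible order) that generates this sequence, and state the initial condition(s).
Look for the lowest-order linear relation among consecutive terms.
Observation: consecutive differences are constant (= 7).
Check at n=2: 1·14 + 7 = 21. ✓

p(n) = p(n-1) + 7, p(0) = 7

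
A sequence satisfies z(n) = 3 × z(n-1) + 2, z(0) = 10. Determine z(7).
Computing step by step:
z(0) = 10
z(1) = 3 × 10 + 2 = 32
z(2) = 3 × 32 + 2 = 98
z(3) = 3 × 98 + 2 = 296
z(4) = 3 × 296 + 2 = 890
z(5) = 3 × 890 + 2 = 2672
z(6) = 3 × 2672 + 2 = 8018
z(7) = 3 × 8018 + 2 = 24056

24056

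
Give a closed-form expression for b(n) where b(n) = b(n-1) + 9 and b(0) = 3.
Recurrence: b(n) = b(n-1) + 9, initial: b(0) = 3.
Each step adds 9, so b(n) = b(0) + 9n = 9n + 3.

b(n) = 9n + 3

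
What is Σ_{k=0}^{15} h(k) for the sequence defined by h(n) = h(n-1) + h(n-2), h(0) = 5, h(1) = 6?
Computing the sequence terms: 5, 6, 11, 17, 28, 45, 73, 118, 191, 309, 500, 809, 1309, 2118, 3427, 5545
Adding these values together:

14511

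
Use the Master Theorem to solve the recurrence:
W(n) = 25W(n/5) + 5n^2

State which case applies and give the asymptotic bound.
Master Theorem template: W(n) = a·W(n/b) + f(n).
Here: a=25, b=5, f(n)=5n^2
Compute log_b(a) = log_5(25) = 2.
f(n) = 5n^2 = Θ(n^2). Case 2: W(n) = Θ(n^2 log n).

Case 2: W(n) = Θ(n^2 log n)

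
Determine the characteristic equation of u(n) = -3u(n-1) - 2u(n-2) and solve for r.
Substitute u(n) = rⁿ and divide through by rⁿ⁻²: r² + 3r + 2 = 0
Factor: (r + 1)(r + 2) = 0, so r = -1, -2.
General solution: u(n) = A·(-1)ⁿ + B·(-2)ⁿ

Characteristic: r² + 3r + 2 = 0, Roots: r = -1, -2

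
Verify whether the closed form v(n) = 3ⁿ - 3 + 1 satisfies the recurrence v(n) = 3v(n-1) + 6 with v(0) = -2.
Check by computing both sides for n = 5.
From the recurrence with v(0) = -2:
  v(0) = -2, v(1) = 0, v(2) = 6, v(3) = 24, v(4) = 78, v(5) = 240
  so the recurrence gives v(5) = 240.
From the proposed closed form v(n) = 3ⁿ - 3 + 1:
  v(5) = 241.
The recurrence gives 240 but the closed form gives 241, so the closed form does not satisfy the recurrence.

No, the closed form is incorrect.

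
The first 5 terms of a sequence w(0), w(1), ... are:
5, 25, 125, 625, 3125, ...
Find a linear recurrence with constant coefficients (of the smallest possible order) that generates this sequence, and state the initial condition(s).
Look for the lowest-order linear relation among consecutive terms.
Observation: each term is 5× the previous.
Check at n=2: 5·25 = 125. ✓

w(n) = 5 × w(n-1), w(0) = 5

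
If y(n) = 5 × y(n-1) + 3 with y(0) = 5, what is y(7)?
Computing step by step:
y(0) = 5
y(1) = 5 × 5 + 3 = 28
y(2) = 5 × 28 + 3 = 143
y(3) = 5 × 143 + 3 = 718
y(4) = 5 × 718 + 3 = 3593
y(5) = 5 × 3593 + 3 = 17968
y(6) = 5 × 17968 + 3 = 89843
y(7) = 5 × 89843 + 3 = 449218

449218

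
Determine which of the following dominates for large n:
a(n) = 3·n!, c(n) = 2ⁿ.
Comparing growth rates:
Growth-rate hierarchy: log n ≺ any polynomial ≺ any exponential cⁿ (c>1) ≺ n! ≺ nⁿ.
factorial dominates exponential base 2 asymptotically.

a(n) grows faster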